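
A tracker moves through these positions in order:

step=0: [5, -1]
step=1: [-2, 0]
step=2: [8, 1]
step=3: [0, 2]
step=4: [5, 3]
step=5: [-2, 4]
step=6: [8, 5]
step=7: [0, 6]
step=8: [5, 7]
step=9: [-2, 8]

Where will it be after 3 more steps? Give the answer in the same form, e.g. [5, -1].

First: cycles through 5, -2, 8, 0 every 4 steps. Step 12 lands at position 0 of the cycle → 5.
Second: linear, +1 per step → 11 at step 12.

[5, 11]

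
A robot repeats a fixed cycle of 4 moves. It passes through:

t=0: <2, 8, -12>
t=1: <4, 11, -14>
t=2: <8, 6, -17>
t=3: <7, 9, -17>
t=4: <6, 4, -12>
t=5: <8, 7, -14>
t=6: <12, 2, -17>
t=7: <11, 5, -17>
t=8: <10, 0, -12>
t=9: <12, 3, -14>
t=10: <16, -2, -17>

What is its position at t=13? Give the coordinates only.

<16, -1, -14>

Differencing gives <+2, +3, -2>, <+4, -5, -3>, <-1, +3, +0>, <-1, -5, +5>, <+2, +3, -2>, <+4, -5, -3>, <-1, +3, +0>, <-1, -5, +5>, <+2, +3, -2>, <+4, -5, -3>. This is the pattern <+2, +3, -2>, <+4, -5, -3>, <-1, +3, +0>, <-1, -5, +5> repeated.
step 11: apply <-1, +3, +0> → <15, 1, -17>
step 12: apply <-1, -5, +5> → <14, -4, -12>
step 13: apply <+2, +3, -2> → <16, -1, -14>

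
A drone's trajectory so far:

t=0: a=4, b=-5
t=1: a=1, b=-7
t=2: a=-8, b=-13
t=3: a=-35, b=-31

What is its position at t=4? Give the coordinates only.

The jumps are (-3, -2), (-9, -6), (-27, -18) — a geometric progression with ratio 3.
step 4: a=-35, b=-31 + (-81, -54) → a=-116, b=-85

a=-116, b=-85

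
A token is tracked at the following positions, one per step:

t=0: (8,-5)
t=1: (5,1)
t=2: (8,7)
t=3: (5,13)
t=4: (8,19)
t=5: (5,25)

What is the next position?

(8,31)

The first coordinate repeats the cycle [8, 5] with period 2; step 6 mod 2 = 0, giving 8.
The second coordinate changes by +6 each step, so at step 6 it is -5 + 6·(6) = 31.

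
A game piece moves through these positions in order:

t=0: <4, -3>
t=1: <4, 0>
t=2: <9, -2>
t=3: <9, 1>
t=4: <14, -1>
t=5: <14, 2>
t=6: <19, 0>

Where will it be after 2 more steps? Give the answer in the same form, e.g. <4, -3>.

Differencing gives <+0, +3>, <+5, -2>, <+0, +3>, <+5, -2>, <+0, +3>, <+5, -2>. This is the pattern <+0, +3>, <+5, -2> repeated.
step 7: apply <+0, +3> → <19, 3>
step 8: apply <+5, -2> → <24, 1>

<24, 1>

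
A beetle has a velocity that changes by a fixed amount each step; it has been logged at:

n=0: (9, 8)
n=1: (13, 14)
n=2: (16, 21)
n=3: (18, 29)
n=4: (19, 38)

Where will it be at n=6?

(18, 59)

Taking differences between consecutive positions: (+4, +6), (+3, +7), (+2, +8), (+1, +9). These grow by (-1, +1) each step.
step 5: (19, 38) + (+0, +10) → (19, 48)
step 6: (19, 48) + (-1, +11) → (18, 59)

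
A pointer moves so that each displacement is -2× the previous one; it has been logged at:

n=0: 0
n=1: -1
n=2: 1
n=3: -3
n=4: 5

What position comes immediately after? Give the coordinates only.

-11

Step-to-step displacements: -1, +2, -4, +8; each is -2× the previous.
step 5: 5 − 16 → -11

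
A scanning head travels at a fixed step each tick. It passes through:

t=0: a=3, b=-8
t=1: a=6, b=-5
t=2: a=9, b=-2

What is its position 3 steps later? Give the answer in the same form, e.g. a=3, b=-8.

a=18, b=7

The position changes by (+3, +3) every step.
step 3: a=9, b=-2 + (+3, +3) → a=12, b=1
step 4: a=12, b=1 + (+3, +3) → a=15, b=4
step 5: a=15, b=4 + (+3, +3) → a=18, b=7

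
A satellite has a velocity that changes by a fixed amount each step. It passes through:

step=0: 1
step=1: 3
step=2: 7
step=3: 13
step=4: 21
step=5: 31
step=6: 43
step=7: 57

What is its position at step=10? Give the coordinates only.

111

Successive displacements: +2, +4, +6, +8, +10, +12, +14 — each changes by +2.
step 8: 57 + 16 → 73
step 9: 73 + 18 → 91
step 10: 91 + 20 → 111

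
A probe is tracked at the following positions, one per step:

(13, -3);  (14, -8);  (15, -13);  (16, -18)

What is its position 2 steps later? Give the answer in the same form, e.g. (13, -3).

The position changes by (+1, -5) every step.
step 4: (16, -18) + (+1, -5) → (17, -23)
step 5: (17, -23) + (+1, -5) → (18, -28)

(18, -28)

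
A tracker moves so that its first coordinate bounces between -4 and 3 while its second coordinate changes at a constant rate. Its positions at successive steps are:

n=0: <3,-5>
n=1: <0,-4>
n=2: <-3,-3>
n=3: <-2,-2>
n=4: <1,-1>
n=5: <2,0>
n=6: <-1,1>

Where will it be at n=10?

The first coordinate travels 3 per step and bounces off the walls at -4 and 3.
  step 7: -1 → -4
  step 8: -4 → -1
  step 9: -1 → 2
  step 10: 2 → 1
The second coordinate changes by +1 each step: at step 10 it is 5.

<1,5>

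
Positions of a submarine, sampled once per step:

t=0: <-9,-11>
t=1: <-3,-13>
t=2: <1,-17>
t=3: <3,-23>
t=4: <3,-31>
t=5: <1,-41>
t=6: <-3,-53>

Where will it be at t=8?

<-17,-83>

Successive displacements: <+6,-2>, <+4,-4>, <+2,-6>, <+0,-8>, <-2,-10>, <-4,-12> — each changes by <-2,-2>.
step 7: <-3,-53> + <-6,-14> → <-9,-67>
step 8: <-9,-67> + <-8,-16> → <-17,-83>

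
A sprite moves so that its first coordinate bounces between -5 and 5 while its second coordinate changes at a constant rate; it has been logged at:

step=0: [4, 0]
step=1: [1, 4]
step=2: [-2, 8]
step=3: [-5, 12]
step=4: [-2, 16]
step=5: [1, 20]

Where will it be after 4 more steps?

The first coordinate reflects between -5 and 5, moving 3 per step.
  step 6: 1 → 4
  step 7: 4 → 3
  step 8: 3 → 0
  step 9: 0 → -3
The second coordinate changes by +4 each step: at step 9 it is 36.

[-3, 36]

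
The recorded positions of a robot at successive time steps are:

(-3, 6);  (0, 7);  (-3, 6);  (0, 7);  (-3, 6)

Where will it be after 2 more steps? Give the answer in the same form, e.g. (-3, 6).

Step-to-step displacements: (+3, +1), (-3, -1), (+3, +1), (-3, -1); each is -1× the previous.
step 5: (-3, 6) + (+3, +1) → (0, 7)
step 6: (0, 7) + (-3, -1) → (-3, 6)

(-3, 6)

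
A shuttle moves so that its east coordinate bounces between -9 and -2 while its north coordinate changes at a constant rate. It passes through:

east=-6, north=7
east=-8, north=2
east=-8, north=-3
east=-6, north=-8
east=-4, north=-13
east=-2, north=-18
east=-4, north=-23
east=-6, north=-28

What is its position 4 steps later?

The east coordinate reflects between -9 and -2, moving 2 per step.
  step 8: -6 → -8
  step 9: -8 → -8
  step 10: -8 → -6
  step 11: -6 → -4
The north coordinate changes by -5 each step: at step 11 it is -48.

east=-4, north=-48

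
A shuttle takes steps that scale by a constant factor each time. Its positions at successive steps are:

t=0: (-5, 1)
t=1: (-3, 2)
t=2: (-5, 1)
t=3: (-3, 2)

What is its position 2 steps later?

(-3, 2)

The jumps are (+2, +1), (-2, -1), (+2, +1) — a geometric progression with ratio -1.
step 4: (-3, 2) + (-2, -1) → (-5, 1)
step 5: (-5, 1) + (+2, +1) → (-3, 2)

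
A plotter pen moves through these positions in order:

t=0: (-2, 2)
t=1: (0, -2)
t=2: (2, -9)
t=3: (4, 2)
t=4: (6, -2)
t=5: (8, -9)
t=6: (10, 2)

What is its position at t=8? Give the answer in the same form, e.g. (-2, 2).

The first coordinate changes by +2 each step, so at step 8 it is -2 + 8·(2) = 14.
The second coordinate repeats the cycle [2, -2, -9] with period 3; step 8 mod 3 = 2, giving -9.

(14, -9)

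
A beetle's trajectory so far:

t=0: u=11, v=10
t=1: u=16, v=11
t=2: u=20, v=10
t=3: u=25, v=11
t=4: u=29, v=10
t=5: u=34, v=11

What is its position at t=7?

The moves between consecutive positions are (+5,+1), (+4,-1), (+5,+1), (+4,-1), (+5,+1); they repeat the 2-cycle [(+5,+1), (+4,-1)].
step 6: apply (+4,-1) → u=38, v=10
step 7: apply (+5,+1) → u=43, v=11

u=43, v=11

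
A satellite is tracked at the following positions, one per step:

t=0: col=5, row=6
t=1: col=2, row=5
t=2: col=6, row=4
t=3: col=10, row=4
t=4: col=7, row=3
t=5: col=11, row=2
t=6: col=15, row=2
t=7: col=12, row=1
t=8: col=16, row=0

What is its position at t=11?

Differencing gives (-3, -1), (+4, -1), (+4, +0), (-3, -1), (+4, -1), (+4, +0), (-3, -1), (+4, -1). This is the pattern (-3, -1), (+4, -1), (+4, +0) repeated.
step 9: apply (+4, +0) → col=20, row=0
step 10: apply (-3, -1) → col=17, row=-1
step 11: apply (+4, -1) → col=21, row=-2

col=21, row=-2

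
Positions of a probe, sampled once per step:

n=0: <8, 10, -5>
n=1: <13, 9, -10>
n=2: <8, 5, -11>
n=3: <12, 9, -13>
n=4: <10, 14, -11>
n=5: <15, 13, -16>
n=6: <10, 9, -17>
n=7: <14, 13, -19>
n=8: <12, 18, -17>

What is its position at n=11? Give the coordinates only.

The moves between consecutive positions are <+5, -1, -5>, <-5, -4, -1>, <+4, +4, -2>, <-2, +5, +2>, <+5, -1, -5>, <-5, -4, -1>, <+4, +4, -2>, <-2, +5, +2>; they repeat the 4-cycle [<+5, -1, -5>, <-5, -4, -1>, <+4, +4, -2>, <-2, +5, +2>].
step 9: apply <+5, -1, -5> → <17, 17, -22>
step 10: apply <-5, -4, -1> → <12, 13, -23>
step 11: apply <+4, +4, -2> → <16, 17, -25>

<16, 17, -25>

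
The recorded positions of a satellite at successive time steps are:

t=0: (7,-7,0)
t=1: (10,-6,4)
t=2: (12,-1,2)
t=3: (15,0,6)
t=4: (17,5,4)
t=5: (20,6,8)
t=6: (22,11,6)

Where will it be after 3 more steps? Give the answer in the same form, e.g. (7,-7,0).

Step-to-step displacements: (+3,+1,+4), (+2,+5,-2), (+3,+1,+4), (+2,+5,-2), (+3,+1,+4), (+2,+5,-2) — a repeating cycle of length 2.
step 7: apply (+3,+1,+4) → (25,12,10)
step 8: apply (+2,+5,-2) → (27,17,8)
step 9: apply (+3,+1,+4) → (30,18,12)

(30,18,12)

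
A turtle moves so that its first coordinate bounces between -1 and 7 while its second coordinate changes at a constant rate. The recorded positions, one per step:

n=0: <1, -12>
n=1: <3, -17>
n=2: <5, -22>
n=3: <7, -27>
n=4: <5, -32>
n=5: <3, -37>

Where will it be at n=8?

The first coordinate travels 2 per step and bounces off the walls at -1 and 7.
  step 6: 3 → 1
  step 7: 1 → -1
  step 8: -1 → 1
The second coordinate changes by -5 each step: at step 8 it is -52.

<1, -52>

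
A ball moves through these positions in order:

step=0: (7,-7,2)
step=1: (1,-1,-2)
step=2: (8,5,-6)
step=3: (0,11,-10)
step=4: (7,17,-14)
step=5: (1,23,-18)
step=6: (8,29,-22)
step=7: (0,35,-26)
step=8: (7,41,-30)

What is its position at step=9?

First: cycles through 7, 1, 8, 0 every 4 steps. Step 9 lands at position 1 of the cycle → 1.
Second: linear, +6 per step → 47 at step 9.
Third: linear, -4 per step → -34 at step 9.

(1,47,-34)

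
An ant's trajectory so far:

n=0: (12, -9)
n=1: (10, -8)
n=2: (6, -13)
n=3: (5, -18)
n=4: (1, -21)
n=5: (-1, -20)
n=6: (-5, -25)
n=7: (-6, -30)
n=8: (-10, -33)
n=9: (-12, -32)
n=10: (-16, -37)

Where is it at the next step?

(-17, -42)

The moves between consecutive positions are (-2, +1), (-4, -5), (-1, -5), (-4, -3), (-2, +1), (-4, -5), (-1, -5), (-4, -3), (-2, +1), (-4, -5); they repeat the 4-cycle [(-2, +1), (-4, -5), (-1, -5), (-4, -3)].
step 11: apply (-1, -5) → (-17, -42)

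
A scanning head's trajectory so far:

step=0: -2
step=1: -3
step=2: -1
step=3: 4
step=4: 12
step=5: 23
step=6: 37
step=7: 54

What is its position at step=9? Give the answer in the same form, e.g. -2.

97

Taking differences between consecutive positions: -1, +2, +5, +8, +11, +14, +17. These grow by +3 each step.
step 8: 54 + 20 → 74
step 9: 74 + 23 → 97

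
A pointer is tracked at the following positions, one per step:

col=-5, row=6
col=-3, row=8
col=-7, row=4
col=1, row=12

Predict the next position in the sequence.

col=-15, row=-4

Consecutive displacements (+2, +2), (-4, -4), (+8, +8) scale by a factor of -2 each step.
step 4: col=1, row=12 + (-16, -16) → col=-15, row=-4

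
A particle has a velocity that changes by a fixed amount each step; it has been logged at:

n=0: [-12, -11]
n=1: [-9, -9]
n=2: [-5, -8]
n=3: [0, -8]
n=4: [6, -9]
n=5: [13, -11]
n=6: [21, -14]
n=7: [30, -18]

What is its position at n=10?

Successive displacements: [+3, +2], [+4, +1], [+5, +0], [+6, -1], [+7, -2], [+8, -3], [+9, -4] — each changes by [+1, -1].
step 8: [30, -18] + [+10, -5] → [40, -23]
step 9: [40, -23] + [+11, -6] → [51, -29]
step 10: [51, -29] + [+12, -7] → [63, -36]

[63, -36]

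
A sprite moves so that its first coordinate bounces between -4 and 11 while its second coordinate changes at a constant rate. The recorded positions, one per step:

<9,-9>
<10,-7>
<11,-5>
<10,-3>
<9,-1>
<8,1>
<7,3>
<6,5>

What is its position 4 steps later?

<2,13>

The first coordinate travels 1 per step and bounces off the walls at -4 and 11.
  step 8: 6 → 5
  step 9: 5 → 4
  step 10: 4 → 3
  step 11: 3 → 2
The second coordinate changes by +2 each step: at step 11 it is 13.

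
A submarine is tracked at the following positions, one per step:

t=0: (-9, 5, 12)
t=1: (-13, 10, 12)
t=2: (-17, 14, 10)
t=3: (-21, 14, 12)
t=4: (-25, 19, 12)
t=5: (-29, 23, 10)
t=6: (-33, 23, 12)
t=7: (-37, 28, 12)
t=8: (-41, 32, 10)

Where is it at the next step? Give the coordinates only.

(-45, 32, 12)

Step-to-step displacements: (-4, +5, +0), (-4, +4, -2), (-4, +0, +2), (-4, +5, +0), (-4, +4, -2), (-4, +0, +2), (-4, +5, +0), (-4, +4, -2) — a repeating cycle of length 3.
step 9: apply (-4, +0, +2) → (-45, 32, 12)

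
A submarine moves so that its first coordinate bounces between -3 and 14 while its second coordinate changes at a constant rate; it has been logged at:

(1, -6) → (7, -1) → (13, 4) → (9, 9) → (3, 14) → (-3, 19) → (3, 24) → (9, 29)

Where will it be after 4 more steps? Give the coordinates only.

The first coordinate travels 6 per step and bounces off the walls at -3 and 14.
  step 8: 9 → 13
  step 9: 13 → 7
  step 10: 7 → 1
  step 11: 1 → -1
The second coordinate changes by +5 each step: at step 11 it is 49.

(-1, 49)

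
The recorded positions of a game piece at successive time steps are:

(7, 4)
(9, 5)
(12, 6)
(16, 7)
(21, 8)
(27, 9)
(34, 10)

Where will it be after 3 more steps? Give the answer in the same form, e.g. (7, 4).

Taking differences between consecutive positions: (+2, +1), (+3, +1), (+4, +1), (+5, +1), (+6, +1), (+7, +1). These grow by (+1, +0) each step.
step 7: (34, 10) + (+8, +1) → (42, 11)
step 8: (42, 11) + (+9, +1) → (51, 12)
step 9: (51, 12) + (+10, +1) → (61, 13)

(61, 13)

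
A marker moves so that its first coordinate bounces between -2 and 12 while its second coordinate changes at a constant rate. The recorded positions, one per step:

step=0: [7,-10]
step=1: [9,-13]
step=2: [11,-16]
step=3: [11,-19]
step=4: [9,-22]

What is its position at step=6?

The first coordinate reflects between -2 and 12, moving 2 per step.
  step 5: 9 → 7
  step 6: 7 → 5
The second coordinate changes by -3 each step: at step 6 it is -28.

[5,-28]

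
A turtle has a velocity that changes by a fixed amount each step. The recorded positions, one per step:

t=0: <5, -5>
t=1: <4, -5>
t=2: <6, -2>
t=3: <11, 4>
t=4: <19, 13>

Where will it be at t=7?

Successive displacements: <-1, +0>, <+2, +3>, <+5, +6>, <+8, +9> — each changes by <+3, +3>.
step 5: <19, 13> + <+11, +12> → <30, 25>
step 6: <30, 25> + <+14, +15> → <44, 40>
step 7: <44, 40> + <+17, +18> → <61, 58>

<61, 58>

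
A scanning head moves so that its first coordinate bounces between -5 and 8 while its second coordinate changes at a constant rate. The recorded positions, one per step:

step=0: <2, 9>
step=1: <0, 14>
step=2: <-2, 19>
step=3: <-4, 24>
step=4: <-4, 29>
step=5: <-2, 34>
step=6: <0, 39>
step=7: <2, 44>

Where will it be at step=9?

The first coordinate reflects between -5 and 8, moving 2 per step.
  step 8: 2 → 4
  step 9: 4 → 6
The second coordinate changes by +5 each step: at step 9 it is 54.

<6, 54>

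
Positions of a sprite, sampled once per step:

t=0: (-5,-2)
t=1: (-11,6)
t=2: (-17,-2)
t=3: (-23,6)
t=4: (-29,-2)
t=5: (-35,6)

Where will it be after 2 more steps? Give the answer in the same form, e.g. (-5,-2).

(-47,6)

The first coordinate changes by -6 each step, so at step 7 it is -5 + 7·(-6) = -47.
The second coordinate repeats the cycle [-2, 6] with period 2; step 7 mod 2 = 1, giving 6.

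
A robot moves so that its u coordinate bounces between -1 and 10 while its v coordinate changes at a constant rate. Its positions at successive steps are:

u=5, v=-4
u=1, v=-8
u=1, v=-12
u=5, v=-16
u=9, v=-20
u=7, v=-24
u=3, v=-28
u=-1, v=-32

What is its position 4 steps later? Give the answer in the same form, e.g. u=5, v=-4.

u=5, v=-48

The u coordinate reflects between -1 and 10, moving 4 per step.
  step 8: -1 → 3
  step 9: 3 → 7
  step 10: 7 → 9
  step 11: 9 → 5
The v coordinate changes by -4 each step: at step 11 it is -48.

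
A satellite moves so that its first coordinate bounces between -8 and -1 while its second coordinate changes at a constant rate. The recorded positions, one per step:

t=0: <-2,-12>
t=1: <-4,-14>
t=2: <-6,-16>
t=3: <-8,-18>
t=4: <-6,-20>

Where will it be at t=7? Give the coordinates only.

The first coordinate travels 2 per step and bounces off the walls at -8 and -1.
  step 5: -6 → -4
  step 6: -4 → -2
  step 7: -2 → -2
The second coordinate changes by -2 each step: at step 7 it is -26.

<-2,-26>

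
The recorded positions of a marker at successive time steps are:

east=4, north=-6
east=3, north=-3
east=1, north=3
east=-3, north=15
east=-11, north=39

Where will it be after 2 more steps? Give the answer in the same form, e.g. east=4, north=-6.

Consecutive displacements (-1, +3), (-2, +6), (-4, +12), (-8, +24) scale by a factor of 2 each step.
step 5: east=-11, north=39 + (-16, +48) → east=-27, north=87
step 6: east=-27, north=87 + (-32, +96) → east=-59, north=183

east=-59, north=183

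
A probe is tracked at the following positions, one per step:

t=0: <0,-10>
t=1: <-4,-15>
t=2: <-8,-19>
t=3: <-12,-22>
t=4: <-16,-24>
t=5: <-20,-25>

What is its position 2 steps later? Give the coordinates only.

First differences are <-4,-5>, <-4,-4>, <-4,-3>, <-4,-2>, <-4,-1>; their common second difference is <+0,+1> (constant acceleration).
step 6: <-20,-25> + <-4,+0> → <-24,-25>
step 7: <-24,-25> + <-4,+1> → <-28,-24>

<-28,-24>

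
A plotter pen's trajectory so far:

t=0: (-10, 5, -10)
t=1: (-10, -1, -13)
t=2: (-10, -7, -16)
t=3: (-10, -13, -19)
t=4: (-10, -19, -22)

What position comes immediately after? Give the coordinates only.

(-10, -25, -25)

The position changes by (+0, -6, -3) every step.
step 5: (-10, -19, -22) + (+0, -6, -3) → (-10, -25, -25)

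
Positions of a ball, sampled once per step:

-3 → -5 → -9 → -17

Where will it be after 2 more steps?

-65

Consecutive displacements -2, -4, -8 scale by a factor of 2 each step.
step 4: -17 − 16 → -33
step 5: -33 − 32 → -65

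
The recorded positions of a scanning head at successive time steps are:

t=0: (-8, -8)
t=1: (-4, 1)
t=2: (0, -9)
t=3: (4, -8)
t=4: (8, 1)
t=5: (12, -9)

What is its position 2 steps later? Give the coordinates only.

(20, 1)

First: linear, +4 per step → 20 at step 7.
Second: cycles through -8, 1, -9 every 3 steps. Step 7 lands at position 1 of the cycle → 1.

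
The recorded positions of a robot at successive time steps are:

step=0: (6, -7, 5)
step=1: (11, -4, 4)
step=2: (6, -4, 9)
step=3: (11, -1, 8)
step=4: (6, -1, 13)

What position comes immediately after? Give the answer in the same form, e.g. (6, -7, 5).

The moves between consecutive positions are (+5, +3, -1), (-5, +0, +5), (+5, +3, -1), (-5, +0, +5); they repeat the 2-cycle [(+5, +3, -1), (-5, +0, +5)].
step 5: apply (+5, +3, -1) → (11, 2, 12)

(11, 2, 12)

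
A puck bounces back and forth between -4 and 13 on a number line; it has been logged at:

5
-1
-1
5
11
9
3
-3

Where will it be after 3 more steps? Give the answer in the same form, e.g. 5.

The value reflects between -4 and 13, moving 6 per step.
  step 8: -3 → 1
  step 9: 1 → 7
  step 10: 7 → 13

13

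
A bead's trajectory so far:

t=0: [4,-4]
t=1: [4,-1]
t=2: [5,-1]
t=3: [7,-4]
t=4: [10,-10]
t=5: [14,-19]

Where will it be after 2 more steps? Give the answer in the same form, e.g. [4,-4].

First differences are [+0,+3], [+1,+0], [+2,-3], [+3,-6], [+4,-9]; their common second difference is [+1,-3] (constant acceleration).
step 6: [14,-19] + [+5,-12] → [19,-31]
step 7: [19,-31] + [+6,-15] → [25,-46]

[25,-46]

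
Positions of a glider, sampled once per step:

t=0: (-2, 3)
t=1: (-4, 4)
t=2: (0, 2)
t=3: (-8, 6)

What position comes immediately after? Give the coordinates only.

Consecutive displacements (-2, +1), (+4, -2), (-8, +4) scale by a factor of -2 each step.
step 4: (-8, 6) + (+16, -8) → (8, -2)

(8, -2)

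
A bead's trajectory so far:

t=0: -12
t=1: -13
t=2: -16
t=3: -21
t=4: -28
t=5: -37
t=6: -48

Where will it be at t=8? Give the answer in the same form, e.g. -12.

-76

First differences are -1, -3, -5, -7, -9, -11; their common second difference is -2 (constant acceleration).
step 7: -48 − 13 → -61
step 8: -61 − 15 → -76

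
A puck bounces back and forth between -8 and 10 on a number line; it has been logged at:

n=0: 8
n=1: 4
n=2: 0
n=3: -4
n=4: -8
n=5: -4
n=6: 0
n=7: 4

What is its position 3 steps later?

4

The value reflects between -8 and 10, moving 4 per step.
  step 8: 4 → 8
  step 9: 8 → 8
  step 10: 8 → 4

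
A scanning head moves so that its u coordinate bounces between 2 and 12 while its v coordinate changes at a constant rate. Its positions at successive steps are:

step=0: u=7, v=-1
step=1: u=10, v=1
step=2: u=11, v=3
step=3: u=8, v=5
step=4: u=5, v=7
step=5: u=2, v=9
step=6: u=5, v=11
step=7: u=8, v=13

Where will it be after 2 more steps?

u=10, v=17

The u coordinate reflects between 2 and 12, moving 3 per step.
  step 8: 8 → 11
  step 9: 11 → 10
The v coordinate changes by +2 each step: at step 9 it is 17.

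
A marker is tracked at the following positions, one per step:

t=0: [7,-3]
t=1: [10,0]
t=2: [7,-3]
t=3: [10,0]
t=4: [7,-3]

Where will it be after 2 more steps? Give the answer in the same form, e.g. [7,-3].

Consecutive displacements [+3,+3], [-3,-3], [+3,+3], [-3,-3] scale by a factor of -1 each step.
step 5: [7,-3] + [+3,+3] → [10,0]
step 6: [10,0] + [-3,-3] → [7,-3]

[7,-3]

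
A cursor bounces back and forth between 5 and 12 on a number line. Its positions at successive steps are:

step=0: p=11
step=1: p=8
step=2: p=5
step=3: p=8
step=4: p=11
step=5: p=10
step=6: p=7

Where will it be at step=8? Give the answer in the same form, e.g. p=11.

The value travels 3 per step and bounces off the walls at 5 and 12.
  step 7: 7 → 6
  step 8: 6 → 9

p=9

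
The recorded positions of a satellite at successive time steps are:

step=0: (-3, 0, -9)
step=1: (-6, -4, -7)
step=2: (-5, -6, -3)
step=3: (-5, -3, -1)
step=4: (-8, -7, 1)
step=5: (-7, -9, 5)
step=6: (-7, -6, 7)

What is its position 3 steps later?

(-9, -9, 15)

The moves between consecutive positions are (-3, -4, +2), (+1, -2, +4), (+0, +3, +2), (-3, -4, +2), (+1, -2, +4), (+0, +3, +2); they repeat the 3-cycle [(-3, -4, +2), (+1, -2, +4), (+0, +3, +2)].
step 7: apply (-3, -4, +2) → (-10, -10, 9)
step 8: apply (+1, -2, +4) → (-9, -12, 13)
step 9: apply (+0, +3, +2) → (-9, -9, 15)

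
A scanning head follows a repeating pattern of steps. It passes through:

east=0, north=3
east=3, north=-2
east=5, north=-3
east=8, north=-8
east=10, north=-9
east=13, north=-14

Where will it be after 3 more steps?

east=20, north=-21

Differencing gives (+3,-5), (+2,-1), (+3,-5), (+2,-1), (+3,-5). This is the pattern (+3,-5), (+2,-1) repeated.
step 6: apply (+2,-1) → east=15, north=-15
step 7: apply (+3,-5) → east=18, north=-20
step 8: apply (+2,-1) → east=20, north=-21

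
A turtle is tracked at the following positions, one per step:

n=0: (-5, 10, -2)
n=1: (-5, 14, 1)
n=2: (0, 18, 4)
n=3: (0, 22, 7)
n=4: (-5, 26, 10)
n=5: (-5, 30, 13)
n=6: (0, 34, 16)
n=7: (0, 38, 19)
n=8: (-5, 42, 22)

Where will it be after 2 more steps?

The first coordinate repeats the cycle [-5, -5, 0, 0] with period 4; step 10 mod 4 = 2, giving 0.
The second coordinate changes by +4 each step, so at step 10 it is 10 + 10·(4) = 50.
The third coordinate changes by +3 each step, so at step 10 it is -2 + 10·(3) = 28.

(0, 50, 28)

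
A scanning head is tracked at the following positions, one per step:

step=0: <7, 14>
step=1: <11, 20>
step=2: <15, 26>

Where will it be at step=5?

<27, 44>

The position changes by <+4, +6> every step.
step 3: <15, 26> + <+4, +6> → <19, 32>
step 4: <19, 32> + <+4, +6> → <23, 38>
step 5: <23, 38> + <+4, +6> → <27, 44>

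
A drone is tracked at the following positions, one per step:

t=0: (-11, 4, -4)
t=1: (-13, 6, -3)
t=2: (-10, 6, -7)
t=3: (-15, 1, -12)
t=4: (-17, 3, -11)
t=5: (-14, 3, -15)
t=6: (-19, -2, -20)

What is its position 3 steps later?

Step-to-step displacements: (-2, +2, +1), (+3, +0, -4), (-5, -5, -5), (-2, +2, +1), (+3, +0, -4), (-5, -5, -5) — a repeating cycle of length 3.
step 7: apply (-2, +2, +1) → (-21, 0, -19)
step 8: apply (+3, +0, -4) → (-18, 0, -23)
step 9: apply (-5, -5, -5) → (-23, -5, -28)

(-23, -5, -28)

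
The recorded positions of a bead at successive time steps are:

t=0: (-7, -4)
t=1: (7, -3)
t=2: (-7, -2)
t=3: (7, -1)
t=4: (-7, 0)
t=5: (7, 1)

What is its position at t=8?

The first coordinate repeats the cycle [-7, 7] with period 2; step 8 mod 2 = 0, giving -7.
The second coordinate changes by +1 each step, so at step 8 it is -4 + 8·(1) = 4.

(-7, 4)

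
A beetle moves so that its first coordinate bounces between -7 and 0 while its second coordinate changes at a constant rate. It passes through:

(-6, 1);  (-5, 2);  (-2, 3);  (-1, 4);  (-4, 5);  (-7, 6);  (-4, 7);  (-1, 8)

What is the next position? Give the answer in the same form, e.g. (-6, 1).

The first coordinate reflects between -7 and 0, moving 3 per step.
  step 8: -1 → -2
The second coordinate changes by +1 each step: at step 8 it is 9.

(-2, 9)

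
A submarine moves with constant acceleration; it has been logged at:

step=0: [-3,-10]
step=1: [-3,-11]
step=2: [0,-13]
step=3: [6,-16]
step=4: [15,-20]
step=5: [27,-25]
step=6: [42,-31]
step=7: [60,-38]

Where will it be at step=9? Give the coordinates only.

[105,-55]

First differences are [+0,-1], [+3,-2], [+6,-3], [+9,-4], [+12,-5], [+15,-6], [+18,-7]; their common second difference is [+3,-1] (constant acceleration).
step 8: [60,-38] + [+21,-8] → [81,-46]
step 9: [81,-46] + [+24,-9] → [105,-55]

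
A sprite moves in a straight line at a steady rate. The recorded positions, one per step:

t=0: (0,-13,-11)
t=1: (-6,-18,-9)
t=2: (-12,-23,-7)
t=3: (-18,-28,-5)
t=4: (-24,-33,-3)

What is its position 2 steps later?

Constant displacement of (-6,-5,+2) per step.
step 5: (-24,-33,-3) + (-6,-5,+2) → (-30,-38,-1)
step 6: (-30,-38,-1) + (-6,-5,+2) → (-36,-43,1)

(-36,-43,1)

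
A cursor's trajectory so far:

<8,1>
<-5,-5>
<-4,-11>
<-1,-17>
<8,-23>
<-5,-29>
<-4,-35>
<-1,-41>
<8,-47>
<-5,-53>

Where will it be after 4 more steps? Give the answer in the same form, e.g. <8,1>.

<-5,-77>

The first coordinate repeats the cycle [8, -5, -4, -1] with period 4; step 13 mod 4 = 1, giving -5.
The second coordinate changes by -6 each step, so at step 13 it is 1 + 13·(-6) = -77.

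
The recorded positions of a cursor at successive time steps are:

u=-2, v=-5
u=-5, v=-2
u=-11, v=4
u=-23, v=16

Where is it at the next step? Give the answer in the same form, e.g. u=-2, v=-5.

Consecutive displacements (-3, +3), (-6, +6), (-12, +12) scale by a factor of 2 each step.
step 4: u=-23, v=16 + (-24, +24) → u=-47, v=40

u=-47, v=40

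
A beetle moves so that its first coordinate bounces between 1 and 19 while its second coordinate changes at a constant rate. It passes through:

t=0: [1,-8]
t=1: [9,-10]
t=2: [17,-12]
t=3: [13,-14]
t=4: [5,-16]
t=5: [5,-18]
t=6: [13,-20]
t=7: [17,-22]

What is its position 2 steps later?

[1,-26]

The first coordinate travels 8 per step and bounces off the walls at 1 and 19.
  step 8: 17 → 9
  step 9: 9 → 1
The second coordinate changes by -2 each step: at step 9 it is -26.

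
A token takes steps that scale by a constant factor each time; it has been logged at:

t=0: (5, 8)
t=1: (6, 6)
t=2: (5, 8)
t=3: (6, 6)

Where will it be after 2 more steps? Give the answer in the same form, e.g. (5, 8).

(6, 6)

The jumps are (+1, -2), (-1, +2), (+1, -2) — a geometric progression with ratio -1.
step 4: (6, 6) + (-1, +2) → (5, 8)
step 5: (5, 8) + (+1, -2) → (6, 6)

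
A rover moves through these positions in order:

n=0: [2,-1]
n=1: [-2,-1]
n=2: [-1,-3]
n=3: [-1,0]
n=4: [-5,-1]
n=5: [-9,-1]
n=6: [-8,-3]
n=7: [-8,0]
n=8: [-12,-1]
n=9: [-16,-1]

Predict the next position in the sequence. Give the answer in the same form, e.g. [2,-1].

[-15,-3]

Step-to-step displacements: [-4,+0], [+1,-2], [+0,+3], [-4,-1], [-4,+0], [+1,-2], [+0,+3], [-4,-1], [-4,+0] — a repeating cycle of length 4.
step 10: apply [+1,-2] → [-15,-3]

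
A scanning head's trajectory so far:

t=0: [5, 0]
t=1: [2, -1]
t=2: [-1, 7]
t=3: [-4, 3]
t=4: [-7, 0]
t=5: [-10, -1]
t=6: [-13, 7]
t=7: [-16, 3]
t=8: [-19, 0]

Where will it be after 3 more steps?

[-28, 3]

First: linear, -3 per step → -28 at step 11.
Second: cycles through 0, -1, 7, 3 every 4 steps. Step 11 lands at position 3 of the cycle → 3.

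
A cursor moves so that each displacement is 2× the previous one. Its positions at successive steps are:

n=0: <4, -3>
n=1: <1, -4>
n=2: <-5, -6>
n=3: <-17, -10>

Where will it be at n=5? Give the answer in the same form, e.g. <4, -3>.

The jumps are <-3, -1>, <-6, -2>, <-12, -4> — a geometric progression with ratio 2.
step 4: <-17, -10> + <-24, -8> → <-41, -18>
step 5: <-41, -18> + <-48, -16> → <-89, -34>

<-89, -34>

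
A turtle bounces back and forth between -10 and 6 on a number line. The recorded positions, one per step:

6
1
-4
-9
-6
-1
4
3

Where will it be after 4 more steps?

-3

The value reflects between -10 and 6, moving 5 per step.
  step 8: 3 → -2
  step 9: -2 → -7
  step 10: -7 → -8
  step 11: -8 → -3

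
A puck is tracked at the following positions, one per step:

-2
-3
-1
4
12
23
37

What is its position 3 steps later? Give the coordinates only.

97

Successive displacements: -1, +2, +5, +8, +11, +14 — each changes by +3.
step 7: 37 + 17 → 54
step 8: 54 + 20 → 74
step 9: 74 + 23 → 97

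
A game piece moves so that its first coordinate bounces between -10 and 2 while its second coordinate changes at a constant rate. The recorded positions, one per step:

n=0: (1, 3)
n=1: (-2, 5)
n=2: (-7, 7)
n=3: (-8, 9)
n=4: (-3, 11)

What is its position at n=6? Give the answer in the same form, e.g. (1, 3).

The first coordinate reflects between -10 and 2, moving 5 per step.
  step 5: -3 → 2
  step 6: 2 → -3
The second coordinate changes by +2 each step: at step 6 it is 15.

(-3, 15)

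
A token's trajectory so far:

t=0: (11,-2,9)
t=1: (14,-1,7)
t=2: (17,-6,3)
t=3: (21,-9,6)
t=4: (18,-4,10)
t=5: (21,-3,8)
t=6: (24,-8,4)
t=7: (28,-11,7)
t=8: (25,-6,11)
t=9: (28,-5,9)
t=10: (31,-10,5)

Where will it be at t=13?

(35,-7,10)

Differencing gives (+3,+1,-2), (+3,-5,-4), (+4,-3,+3), (-3,+5,+4), (+3,+1,-2), (+3,-5,-4), (+4,-3,+3), (-3,+5,+4), (+3,+1,-2), (+3,-5,-4). This is the pattern (+3,+1,-2), (+3,-5,-4), (+4,-3,+3), (-3,+5,+4) repeated.
step 11: apply (+4,-3,+3) → (35,-13,8)
step 12: apply (-3,+5,+4) → (32,-8,12)
step 13: apply (+3,+1,-2) → (35,-7,10)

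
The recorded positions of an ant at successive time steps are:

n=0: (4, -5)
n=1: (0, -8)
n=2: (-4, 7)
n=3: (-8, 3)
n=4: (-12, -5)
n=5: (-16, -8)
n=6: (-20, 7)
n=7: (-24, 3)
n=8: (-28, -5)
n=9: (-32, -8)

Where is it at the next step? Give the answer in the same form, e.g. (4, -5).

The first coordinate changes by -4 each step, so at step 10 it is 4 + 10·(-4) = -36.
The second coordinate repeats the cycle [-5, -8, 7, 3] with period 4; step 10 mod 4 = 2, giving 7.

(-36, 7)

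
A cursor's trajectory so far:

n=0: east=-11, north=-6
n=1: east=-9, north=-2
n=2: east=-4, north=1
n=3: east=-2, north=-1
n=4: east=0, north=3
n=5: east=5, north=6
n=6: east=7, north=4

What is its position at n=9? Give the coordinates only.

east=16, north=9

Differencing gives (+2, +4), (+5, +3), (+2, -2), (+2, +4), (+5, +3), (+2, -2). This is the pattern (+2, +4), (+5, +3), (+2, -2) repeated.
step 7: apply (+2, +4) → east=9, north=8
step 8: apply (+5, +3) → east=14, north=11
step 9: apply (+2, -2) → east=16, north=9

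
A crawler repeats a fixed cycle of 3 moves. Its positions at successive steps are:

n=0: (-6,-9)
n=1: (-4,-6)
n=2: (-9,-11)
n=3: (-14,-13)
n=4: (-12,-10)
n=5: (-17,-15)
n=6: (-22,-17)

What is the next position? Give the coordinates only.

Step-to-step displacements: (+2,+3), (-5,-5), (-5,-2), (+2,+3), (-5,-5), (-5,-2) — a repeating cycle of length 3.
step 7: apply (+2,+3) → (-20,-14)

(-20,-14)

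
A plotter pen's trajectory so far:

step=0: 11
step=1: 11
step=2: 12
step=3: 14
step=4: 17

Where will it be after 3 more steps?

32

First differences are +0, +1, +2, +3; their common second difference is +1 (constant acceleration).
step 5: 17 + 4 → 21
step 6: 21 + 5 → 26
step 7: 26 + 6 → 32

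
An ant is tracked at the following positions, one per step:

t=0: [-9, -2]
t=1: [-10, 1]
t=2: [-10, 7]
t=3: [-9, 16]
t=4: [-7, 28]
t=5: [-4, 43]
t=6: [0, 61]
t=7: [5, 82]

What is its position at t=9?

Successive displacements: [-1, +3], [+0, +6], [+1, +9], [+2, +12], [+3, +15], [+4, +18], [+5, +21] — each changes by [+1, +3].
step 8: [5, 82] + [+6, +24] → [11, 106]
step 9: [11, 106] + [+7, +27] → [18, 133]

[18, 133]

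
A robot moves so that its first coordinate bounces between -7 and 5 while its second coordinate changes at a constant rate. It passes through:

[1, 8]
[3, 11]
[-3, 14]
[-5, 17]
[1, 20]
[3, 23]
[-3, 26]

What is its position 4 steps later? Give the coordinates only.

The first coordinate reflects between -7 and 5, moving 6 per step.
  step 7: -3 → -5
  step 8: -5 → 1
  step 9: 1 → 3
  step 10: 3 → -3
The second coordinate changes by +3 each step: at step 10 it is 38.

[-3, 38]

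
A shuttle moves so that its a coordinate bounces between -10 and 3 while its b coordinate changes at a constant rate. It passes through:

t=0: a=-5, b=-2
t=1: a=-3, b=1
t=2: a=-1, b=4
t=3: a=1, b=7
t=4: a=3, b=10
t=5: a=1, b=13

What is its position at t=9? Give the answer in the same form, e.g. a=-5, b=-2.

a=-7, b=25

The a coordinate reflects between -10 and 3, moving 2 per step.
  step 6: 1 → -1
  step 7: -1 → -3
  step 8: -3 → -5
  step 9: -5 → -7
The b coordinate changes by +3 each step: at step 9 it is 25.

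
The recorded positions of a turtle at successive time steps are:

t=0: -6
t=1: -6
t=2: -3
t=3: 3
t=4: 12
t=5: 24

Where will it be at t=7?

Successive displacements: +0, +3, +6, +9, +12 — each changes by +3.
step 6: 24 + 15 → 39
step 7: 39 + 18 → 57

57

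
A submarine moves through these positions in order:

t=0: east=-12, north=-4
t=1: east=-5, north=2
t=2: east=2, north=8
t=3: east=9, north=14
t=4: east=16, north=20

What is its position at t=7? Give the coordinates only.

east=37, north=38

The position changes by (+7,+6) every step.
step 5: east=16, north=20 + (+7,+6) → east=23, north=26
step 6: east=23, north=26 + (+7,+6) → east=30, north=32
step 7: east=30, north=32 + (+7,+6) → east=37, north=38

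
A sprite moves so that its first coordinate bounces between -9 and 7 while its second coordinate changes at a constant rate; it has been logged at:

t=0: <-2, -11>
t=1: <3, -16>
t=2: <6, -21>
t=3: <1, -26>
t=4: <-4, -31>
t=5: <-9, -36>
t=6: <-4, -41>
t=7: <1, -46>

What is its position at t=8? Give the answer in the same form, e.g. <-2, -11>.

<6, -51>

The first coordinate reflects between -9 and 7, moving 5 per step.
  step 8: 1 → 6
The second coordinate changes by -5 each step: at step 8 it is -51.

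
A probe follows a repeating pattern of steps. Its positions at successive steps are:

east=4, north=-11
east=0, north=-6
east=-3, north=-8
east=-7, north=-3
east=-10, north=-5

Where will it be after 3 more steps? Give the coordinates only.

The moves between consecutive positions are (-4, +5), (-3, -2), (-4, +5), (-3, -2); they repeat the 2-cycle [(-4, +5), (-3, -2)].
step 5: apply (-4, +5) → east=-14, north=0
step 6: apply (-3, -2) → east=-17, north=-2
step 7: apply (-4, +5) → east=-21, north=3

east=-21, north=3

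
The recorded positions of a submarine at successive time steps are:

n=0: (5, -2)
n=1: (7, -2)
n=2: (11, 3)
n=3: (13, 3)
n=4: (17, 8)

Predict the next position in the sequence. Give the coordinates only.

(19, 8)

The moves between consecutive positions are (+2, +0), (+4, +5), (+2, +0), (+4, +5); they repeat the 2-cycle [(+2, +0), (+4, +5)].
step 5: apply (+2, +0) → (19, 8)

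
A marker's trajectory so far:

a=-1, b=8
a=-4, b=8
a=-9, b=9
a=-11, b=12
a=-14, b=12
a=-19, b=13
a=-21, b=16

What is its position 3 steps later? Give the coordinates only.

Step-to-step displacements: (-3, +0), (-5, +1), (-2, +3), (-3, +0), (-5, +1), (-2, +3) — a repeating cycle of length 3.
step 7: apply (-3, +0) → a=-24, b=16
step 8: apply (-5, +1) → a=-29, b=17
step 9: apply (-2, +3) → a=-31, b=20

a=-31, b=20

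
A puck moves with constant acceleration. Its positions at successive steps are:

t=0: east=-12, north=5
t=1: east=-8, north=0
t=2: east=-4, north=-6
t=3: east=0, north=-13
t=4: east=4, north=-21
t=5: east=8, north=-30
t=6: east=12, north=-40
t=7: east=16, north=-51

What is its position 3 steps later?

First differences are (+4, -5), (+4, -6), (+4, -7), (+4, -8), (+4, -9), (+4, -10), (+4, -11); their common second difference is (+0, -1) (constant acceleration).
step 8: east=16, north=-51 + (+4, -12) → east=20, north=-63
step 9: east=20, north=-63 + (+4, -13) → east=24, north=-76
step 10: east=24, north=-76 + (+4, -14) → east=28, north=-90

east=28, north=-90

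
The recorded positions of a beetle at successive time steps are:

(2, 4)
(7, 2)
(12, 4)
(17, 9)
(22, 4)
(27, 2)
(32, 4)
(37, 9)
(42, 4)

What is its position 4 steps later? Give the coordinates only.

(62, 4)

First: linear, +5 per step → 62 at step 12.
Second: cycles through 4, 2, 4, 9 every 4 steps. Step 12 lands at position 0 of the cycle → 4.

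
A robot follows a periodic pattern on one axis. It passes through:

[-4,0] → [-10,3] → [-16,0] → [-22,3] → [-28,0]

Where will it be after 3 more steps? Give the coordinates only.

[-46,3]

First: linear, -6 per step → -46 at step 7.
Second: cycles through 0, 3 every 2 steps. Step 7 lands at position 1 of the cycle → 3.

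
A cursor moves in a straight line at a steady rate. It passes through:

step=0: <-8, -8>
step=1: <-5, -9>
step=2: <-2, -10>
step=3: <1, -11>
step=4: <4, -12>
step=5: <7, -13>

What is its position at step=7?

<13, -15>

Constant displacement of <+3, -1> per step.
step 6: <7, -13> + <+3, -1> → <10, -14>
step 7: <10, -14> + <+3, -1> → <13, -15>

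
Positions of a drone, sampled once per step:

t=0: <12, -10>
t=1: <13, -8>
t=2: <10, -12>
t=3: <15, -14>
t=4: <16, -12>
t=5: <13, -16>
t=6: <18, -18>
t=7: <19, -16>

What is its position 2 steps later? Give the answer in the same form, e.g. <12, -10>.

The moves between consecutive positions are <+1, +2>, <-3, -4>, <+5, -2>, <+1, +2>, <-3, -4>, <+5, -2>, <+1, +2>; they repeat the 3-cycle [<+1, +2>, <-3, -4>, <+5, -2>].
step 8: apply <-3, -4> → <16, -20>
step 9: apply <+5, -2> → <21, -22>

<21, -22>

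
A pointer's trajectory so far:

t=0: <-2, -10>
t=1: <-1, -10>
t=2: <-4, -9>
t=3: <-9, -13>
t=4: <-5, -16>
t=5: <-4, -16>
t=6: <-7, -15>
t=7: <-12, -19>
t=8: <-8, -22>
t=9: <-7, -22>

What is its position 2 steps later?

Step-to-step displacements: <+1, +0>, <-3, +1>, <-5, -4>, <+4, -3>, <+1, +0>, <-3, +1>, <-5, -4>, <+4, -3>, <+1, +0> — a repeating cycle of length 4.
step 10: apply <-3, +1> → <-10, -21>
step 11: apply <-5, -4> → <-15, -25>

<-15, -25>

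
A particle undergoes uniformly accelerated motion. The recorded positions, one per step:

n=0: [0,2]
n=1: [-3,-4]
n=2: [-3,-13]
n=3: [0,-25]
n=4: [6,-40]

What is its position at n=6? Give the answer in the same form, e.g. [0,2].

Taking differences between consecutive positions: [-3,-6], [+0,-9], [+3,-12], [+6,-15]. These grow by [+3,-3] each step.
step 5: [6,-40] + [+9,-18] → [15,-58]
step 6: [15,-58] + [+12,-21] → [27,-79]

[27,-79]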